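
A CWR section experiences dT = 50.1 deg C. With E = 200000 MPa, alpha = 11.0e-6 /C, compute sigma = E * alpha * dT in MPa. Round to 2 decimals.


sigma = E * alpha * dT
sigma = 200000 * 11.0e-6 * 50.1
sigma = 2.2 * 50.1
sigma = 110.22 MPa

110.22


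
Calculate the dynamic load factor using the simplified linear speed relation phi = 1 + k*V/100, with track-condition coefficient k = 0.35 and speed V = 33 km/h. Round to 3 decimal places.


phi = 1 + k * V / 100
phi = 1 + 0.35 * 33 / 100
phi = 1 + 0.1155
phi = 1.116

1.116


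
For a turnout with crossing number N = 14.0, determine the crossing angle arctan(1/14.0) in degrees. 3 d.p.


1/N = 1/14.0 = 0.071429
angle = arctan(0.071429) = 0.071307 rad
angle = 0.071307 * 180/pi = 4.086 degrees

4.086


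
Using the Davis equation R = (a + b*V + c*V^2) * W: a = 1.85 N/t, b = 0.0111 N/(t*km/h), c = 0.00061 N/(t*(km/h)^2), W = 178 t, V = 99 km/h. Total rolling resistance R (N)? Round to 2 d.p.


b*V = 0.0111 * 99 = 1.0989
c*V^2 = 0.00061 * 9801 = 5.97861
R_per_t = 1.85 + 1.0989 + 5.97861 = 8.92751 N/t
R_total = 8.92751 * 178 = 1589.10 N

1589.10


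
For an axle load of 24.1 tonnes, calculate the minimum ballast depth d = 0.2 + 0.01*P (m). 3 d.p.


d = 0.2 + 0.01 * 24.1
d = 0.2 + 0.241
d = 0.441 m

0.441


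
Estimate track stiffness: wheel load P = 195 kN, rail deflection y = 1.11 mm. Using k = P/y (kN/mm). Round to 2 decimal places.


Track stiffness k = P / y
k = 195 / 1.11
k = 175.68 kN/mm

175.68


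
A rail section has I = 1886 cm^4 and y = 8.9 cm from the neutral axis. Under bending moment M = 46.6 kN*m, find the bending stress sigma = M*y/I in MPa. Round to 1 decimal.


Convert units:
M = 46.6 kN*m = 46600000 N*mm
y = 8.9 cm = 89 mm
I = 1886 cm^4 = 18860000 mm^4
sigma = 46600000 * 89 / 18860000
sigma = 219.9 MPa

219.9


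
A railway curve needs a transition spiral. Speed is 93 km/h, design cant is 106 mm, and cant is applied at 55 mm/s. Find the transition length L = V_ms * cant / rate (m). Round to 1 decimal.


Convert speed: V = 93 / 3.6 = 25.8333 m/s
L = 25.8333 * 106 / 55
L = 2738.3333 / 55
L = 49.8 m

49.8


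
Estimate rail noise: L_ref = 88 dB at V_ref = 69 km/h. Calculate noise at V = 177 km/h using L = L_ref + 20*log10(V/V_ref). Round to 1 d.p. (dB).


V/V_ref = 177 / 69 = 2.565217
log10(2.565217) = 0.409124
20 * 0.409124 = 8.1825
L = 88 + 8.1825 = 96.2 dB

96.2


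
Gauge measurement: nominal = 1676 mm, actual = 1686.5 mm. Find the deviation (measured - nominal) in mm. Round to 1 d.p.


Deviation = measured - nominal
Deviation = 1686.5 - 1676
Deviation = 10.5 mm

10.5


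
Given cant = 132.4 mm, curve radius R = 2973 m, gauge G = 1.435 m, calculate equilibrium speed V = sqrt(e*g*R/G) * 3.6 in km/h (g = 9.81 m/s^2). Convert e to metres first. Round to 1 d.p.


Convert cant: e = 132.4 mm = 0.1324 m
V_ms = sqrt(0.1324 * 9.81 * 2973 / 1.435)
V_ms = sqrt(2690.91513) = 51.874 m/s
V = 51.874 * 3.6 = 186.7 km/h

186.7


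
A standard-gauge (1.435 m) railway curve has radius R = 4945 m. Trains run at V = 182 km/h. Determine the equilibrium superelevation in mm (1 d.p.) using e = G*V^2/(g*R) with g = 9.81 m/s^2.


Convert speed: V = 182 / 3.6 = 50.5556 m/s
Apply formula: e = 1.435 * 50.5556^2 / (9.81 * 4945)
e = 1.435 * 2555.8642 / 48510.45
e = 0.075606 m = 75.6 mm

75.6


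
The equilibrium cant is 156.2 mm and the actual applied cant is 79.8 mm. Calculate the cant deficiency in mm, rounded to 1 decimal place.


Cant deficiency = equilibrium cant - actual cant
CD = 156.2 - 79.8
CD = 76.4 mm

76.4


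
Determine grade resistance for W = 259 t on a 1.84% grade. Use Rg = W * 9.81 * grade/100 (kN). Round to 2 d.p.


Rg = W * 9.81 * grade / 100
Rg = 259 * 9.81 * 1.84 / 100
Rg = 2540.79 * 0.0184
Rg = 46.75 kN

46.75


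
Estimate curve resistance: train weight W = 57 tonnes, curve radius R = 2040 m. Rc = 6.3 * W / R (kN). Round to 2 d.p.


Rc = 6.3 * W / R
Rc = 6.3 * 57 / 2040
Rc = 359.1 / 2040
Rc = 0.18 kN

0.18


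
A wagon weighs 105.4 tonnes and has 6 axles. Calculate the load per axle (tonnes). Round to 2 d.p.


Load per axle = total weight / number of axles
Load = 105.4 / 6
Load = 17.57 tonnes

17.57


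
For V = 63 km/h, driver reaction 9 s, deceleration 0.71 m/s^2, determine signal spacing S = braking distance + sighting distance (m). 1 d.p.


V = 63 / 3.6 = 17.5 m/s
Braking distance = 17.5^2 / (2*0.71) = 215.669 m
Sighting distance = 17.5 * 9 = 157.5 m
S = 215.669 + 157.5 = 373.2 m

373.2


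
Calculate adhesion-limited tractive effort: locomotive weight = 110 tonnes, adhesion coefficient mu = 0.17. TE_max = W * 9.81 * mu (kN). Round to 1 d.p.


TE_max = W * g * mu
TE_max = 110 * 9.81 * 0.17
TE_max = 1079.1 * 0.17
TE_max = 183.4 kN

183.4


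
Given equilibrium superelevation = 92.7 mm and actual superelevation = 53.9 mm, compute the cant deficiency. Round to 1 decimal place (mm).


Cant deficiency = equilibrium cant - actual cant
CD = 92.7 - 53.9
CD = 38.8 mm

38.8


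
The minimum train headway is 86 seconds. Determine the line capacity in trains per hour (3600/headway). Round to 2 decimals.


Capacity = 3600 / headway
Capacity = 3600 / 86
Capacity = 41.86 trains/hour

41.86


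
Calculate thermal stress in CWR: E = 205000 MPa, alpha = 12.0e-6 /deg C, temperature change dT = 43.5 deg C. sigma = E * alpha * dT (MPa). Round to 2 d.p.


sigma = E * alpha * dT
sigma = 205000 * 12.0e-6 * 43.5
sigma = 2.46 * 43.5
sigma = 107.01 MPa

107.01


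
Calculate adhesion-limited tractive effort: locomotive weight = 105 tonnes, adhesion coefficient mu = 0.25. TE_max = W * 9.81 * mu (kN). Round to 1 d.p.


TE_max = W * g * mu
TE_max = 105 * 9.81 * 0.25
TE_max = 1030.05 * 0.25
TE_max = 257.5 kN

257.5


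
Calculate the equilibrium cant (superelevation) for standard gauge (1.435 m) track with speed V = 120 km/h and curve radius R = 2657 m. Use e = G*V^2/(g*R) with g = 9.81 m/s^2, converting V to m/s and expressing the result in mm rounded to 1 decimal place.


Convert speed: V = 120 / 3.6 = 33.3333 m/s
Apply formula: e = 1.435 * 33.3333^2 / (9.81 * 2657)
e = 1.435 * 1111.1111 / 26065.17
e = 0.061171 m = 61.2 mm

61.2


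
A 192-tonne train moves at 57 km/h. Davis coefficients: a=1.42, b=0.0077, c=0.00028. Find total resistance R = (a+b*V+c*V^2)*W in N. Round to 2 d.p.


b*V = 0.0077 * 57 = 0.4389
c*V^2 = 0.00028 * 3249 = 0.90972
R_per_t = 1.42 + 0.4389 + 0.90972 = 2.76862 N/t
R_total = 2.76862 * 192 = 531.58 N

531.58


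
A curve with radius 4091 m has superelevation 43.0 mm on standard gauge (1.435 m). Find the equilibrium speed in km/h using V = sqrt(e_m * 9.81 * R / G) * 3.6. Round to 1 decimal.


Convert cant: e = 43.0 mm = 0.0430 m
V_ms = sqrt(0.0430 * 9.81 * 4091 / 1.435)
V_ms = sqrt(1202.582948) = 34.6783 m/s
V = 34.6783 * 3.6 = 124.8 km/h

124.8


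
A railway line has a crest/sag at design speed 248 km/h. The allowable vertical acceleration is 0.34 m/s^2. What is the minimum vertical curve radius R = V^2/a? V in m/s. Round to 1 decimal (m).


Convert speed: V = 248 / 3.6 = 68.8889 m/s
V^2 = 4745.679 m^2/s^2
R_v = 4745.679 / 0.34
R_v = 13957.9 m

13957.9


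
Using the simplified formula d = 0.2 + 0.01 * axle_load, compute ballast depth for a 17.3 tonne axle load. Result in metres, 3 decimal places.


d = 0.2 + 0.01 * 17.3
d = 0.2 + 0.173
d = 0.373 m

0.373


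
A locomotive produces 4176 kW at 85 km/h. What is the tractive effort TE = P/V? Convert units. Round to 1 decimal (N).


Convert: P = 4176 kW = 4176000 W
V = 85 / 3.6 = 23.6111 m/s
TE = 4176000 / 23.6111
TE = 176865.9 N

176865.9


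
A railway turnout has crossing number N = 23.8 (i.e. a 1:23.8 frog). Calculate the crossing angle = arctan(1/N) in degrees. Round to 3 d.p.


1/N = 1/23.8 = 0.042017
angle = arctan(0.042017) = 0.041992 rad
angle = 0.041992 * 180/pi = 2.406 degrees

2.406


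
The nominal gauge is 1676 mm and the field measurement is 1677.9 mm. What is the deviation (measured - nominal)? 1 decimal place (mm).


Deviation = measured - nominal
Deviation = 1677.9 - 1676
Deviation = 1.9 mm

1.9


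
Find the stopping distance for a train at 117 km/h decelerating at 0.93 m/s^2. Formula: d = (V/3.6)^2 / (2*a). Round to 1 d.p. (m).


Convert speed: V = 117 / 3.6 = 32.5 m/s
V^2 = 1056.25
d = 1056.25 / (2 * 0.93)
d = 1056.25 / 1.86
d = 567.9 m

567.9


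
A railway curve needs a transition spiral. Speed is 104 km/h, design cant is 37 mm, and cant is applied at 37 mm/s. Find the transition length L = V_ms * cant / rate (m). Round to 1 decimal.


Convert speed: V = 104 / 3.6 = 28.8889 m/s
L = 28.8889 * 37 / 37
L = 1068.8889 / 37
L = 28.9 m

28.9


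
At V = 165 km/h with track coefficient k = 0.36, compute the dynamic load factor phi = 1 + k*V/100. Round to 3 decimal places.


phi = 1 + k * V / 100
phi = 1 + 0.36 * 165 / 100
phi = 1 + 0.594
phi = 1.594

1.594


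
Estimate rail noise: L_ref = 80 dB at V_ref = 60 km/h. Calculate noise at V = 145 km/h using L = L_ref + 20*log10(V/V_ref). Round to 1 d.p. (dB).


V/V_ref = 145 / 60 = 2.416667
log10(2.416667) = 0.383217
20 * 0.383217 = 7.6643
L = 80 + 7.6643 = 87.7 dB

87.7


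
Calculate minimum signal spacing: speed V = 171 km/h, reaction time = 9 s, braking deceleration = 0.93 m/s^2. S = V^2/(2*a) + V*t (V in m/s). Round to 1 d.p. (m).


V = 171 / 3.6 = 47.5 m/s
Braking distance = 47.5^2 / (2*0.93) = 1213.0376 m
Sighting distance = 47.5 * 9 = 427.5 m
S = 1213.0376 + 427.5 = 1640.5 m

1640.5


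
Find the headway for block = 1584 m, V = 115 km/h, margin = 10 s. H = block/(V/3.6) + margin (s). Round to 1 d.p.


V = 115 / 3.6 = 31.9444 m/s
Block traversal time = 1584 / 31.9444 = 49.5861 s
Headway = 49.5861 + 10
Headway = 59.6 s

59.6


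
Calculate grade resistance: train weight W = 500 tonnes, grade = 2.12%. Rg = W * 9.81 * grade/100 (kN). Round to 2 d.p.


Rg = W * 9.81 * grade / 100
Rg = 500 * 9.81 * 2.12 / 100
Rg = 4905.0 * 0.0212
Rg = 103.99 kN

103.99


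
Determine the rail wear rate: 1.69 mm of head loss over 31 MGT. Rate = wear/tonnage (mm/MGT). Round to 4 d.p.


Wear rate = total wear / cumulative tonnage
Rate = 1.69 / 31
Rate = 0.0545 mm/MGT

0.0545


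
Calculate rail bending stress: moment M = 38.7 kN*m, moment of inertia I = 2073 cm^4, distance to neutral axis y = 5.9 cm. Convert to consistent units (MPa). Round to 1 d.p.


Convert units:
M = 38.7 kN*m = 38700000 N*mm
y = 5.9 cm = 59 mm
I = 2073 cm^4 = 20730000 mm^4
sigma = 38700000 * 59 / 20730000
sigma = 110.1 MPa

110.1


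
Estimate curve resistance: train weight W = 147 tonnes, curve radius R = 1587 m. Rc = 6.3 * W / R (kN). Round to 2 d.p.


Rc = 6.3 * W / R
Rc = 6.3 * 147 / 1587
Rc = 926.1 / 1587
Rc = 0.58 kN

0.58


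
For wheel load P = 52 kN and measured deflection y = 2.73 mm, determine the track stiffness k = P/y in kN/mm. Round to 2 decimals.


Track stiffness k = P / y
k = 52 / 2.73
k = 19.05 kN/mm

19.05


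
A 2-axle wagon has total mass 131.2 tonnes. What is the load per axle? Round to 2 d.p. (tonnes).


Load per axle = total weight / number of axles
Load = 131.2 / 2
Load = 65.60 tonnes

65.60


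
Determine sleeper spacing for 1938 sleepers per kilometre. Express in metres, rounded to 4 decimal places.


Spacing = 1000 m / number of sleepers
Spacing = 1000 / 1938
Spacing = 0.5160 m

0.5160


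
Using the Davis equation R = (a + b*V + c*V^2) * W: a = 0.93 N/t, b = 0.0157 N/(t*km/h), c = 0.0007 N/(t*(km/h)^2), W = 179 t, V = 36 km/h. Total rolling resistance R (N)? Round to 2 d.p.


b*V = 0.0157 * 36 = 0.5652
c*V^2 = 0.0007 * 1296 = 0.9072
R_per_t = 0.93 + 0.5652 + 0.9072 = 2.4024 N/t
R_total = 2.4024 * 179 = 430.03 N

430.03


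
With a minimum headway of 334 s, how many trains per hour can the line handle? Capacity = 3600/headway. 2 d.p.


Capacity = 3600 / headway
Capacity = 3600 / 334
Capacity = 10.78 trains/hour

10.78


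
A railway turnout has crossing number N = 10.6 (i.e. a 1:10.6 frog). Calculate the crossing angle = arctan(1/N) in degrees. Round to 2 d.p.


1/N = 1/10.6 = 0.09434
angle = arctan(0.09434) = 0.094061 rad
angle = 0.094061 * 180/pi = 5.39 degrees

5.39


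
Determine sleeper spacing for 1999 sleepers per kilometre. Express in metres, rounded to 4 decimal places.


Spacing = 1000 m / number of sleepers
Spacing = 1000 / 1999
Spacing = 0.5003 m

0.5003


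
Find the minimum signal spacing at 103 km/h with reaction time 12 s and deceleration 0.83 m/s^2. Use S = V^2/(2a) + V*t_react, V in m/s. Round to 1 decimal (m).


V = 103 / 3.6 = 28.6111 m/s
Braking distance = 28.6111^2 / (2*0.83) = 493.1299 m
Sighting distance = 28.6111 * 12 = 343.3333 m
S = 493.1299 + 343.3333 = 836.5 m

836.5


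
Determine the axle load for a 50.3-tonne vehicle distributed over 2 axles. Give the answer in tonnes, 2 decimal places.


Load per axle = total weight / number of axles
Load = 50.3 / 2
Load = 25.15 tonnes

25.15


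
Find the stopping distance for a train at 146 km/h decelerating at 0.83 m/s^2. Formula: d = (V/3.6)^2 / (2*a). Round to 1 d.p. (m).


Convert speed: V = 146 / 3.6 = 40.5556 m/s
V^2 = 1644.7531
d = 1644.7531 / (2 * 0.83)
d = 1644.7531 / 1.66
d = 990.8 m

990.8


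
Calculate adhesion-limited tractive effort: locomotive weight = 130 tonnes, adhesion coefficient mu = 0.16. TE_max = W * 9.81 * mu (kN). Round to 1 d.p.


TE_max = W * g * mu
TE_max = 130 * 9.81 * 0.16
TE_max = 1275.3 * 0.16
TE_max = 204.0 kN

204.0


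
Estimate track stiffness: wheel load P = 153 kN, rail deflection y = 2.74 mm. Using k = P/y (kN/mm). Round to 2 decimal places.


Track stiffness k = P / y
k = 153 / 2.74
k = 55.84 kN/mm

55.84


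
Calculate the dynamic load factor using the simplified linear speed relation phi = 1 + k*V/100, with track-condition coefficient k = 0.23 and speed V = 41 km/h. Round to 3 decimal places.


phi = 1 + k * V / 100
phi = 1 + 0.23 * 41 / 100
phi = 1 + 0.0943
phi = 1.094

1.094


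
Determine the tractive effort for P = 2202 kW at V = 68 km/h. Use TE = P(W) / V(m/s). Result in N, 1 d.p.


Convert: P = 2202 kW = 2202000 W
V = 68 / 3.6 = 18.8889 m/s
TE = 2202000 / 18.8889
TE = 116576.5 N

116576.5


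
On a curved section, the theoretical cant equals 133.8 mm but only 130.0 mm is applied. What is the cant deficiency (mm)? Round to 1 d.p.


Cant deficiency = equilibrium cant - actual cant
CD = 133.8 - 130.0
CD = 3.8 mm

3.8


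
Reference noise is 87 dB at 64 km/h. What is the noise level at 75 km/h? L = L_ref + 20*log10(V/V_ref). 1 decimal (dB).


V/V_ref = 75 / 64 = 1.171875
log10(1.171875) = 0.068881
20 * 0.068881 = 1.3776
L = 87 + 1.3776 = 88.4 dB

88.4


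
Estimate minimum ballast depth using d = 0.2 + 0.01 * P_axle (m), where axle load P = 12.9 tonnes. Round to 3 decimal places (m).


d = 0.2 + 0.01 * 12.9
d = 0.2 + 0.129
d = 0.329 m

0.329


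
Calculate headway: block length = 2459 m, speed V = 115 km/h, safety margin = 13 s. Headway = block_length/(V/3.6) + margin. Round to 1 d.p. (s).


V = 115 / 3.6 = 31.9444 m/s
Block traversal time = 2459 / 31.9444 = 76.9774 s
Headway = 76.9774 + 13
Headway = 90.0 s

90.0


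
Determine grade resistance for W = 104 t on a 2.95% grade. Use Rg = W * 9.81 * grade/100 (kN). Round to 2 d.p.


Rg = W * 9.81 * grade / 100
Rg = 104 * 9.81 * 2.95 / 100
Rg = 1020.24 * 0.0295
Rg = 30.10 kN

30.10


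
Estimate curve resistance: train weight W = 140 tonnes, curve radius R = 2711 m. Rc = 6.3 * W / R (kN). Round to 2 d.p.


Rc = 6.3 * W / R
Rc = 6.3 * 140 / 2711
Rc = 882.0 / 2711
Rc = 0.33 kN

0.33


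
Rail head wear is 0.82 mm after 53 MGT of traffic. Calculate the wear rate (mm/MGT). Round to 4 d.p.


Wear rate = total wear / cumulative tonnage
Rate = 0.82 / 53
Rate = 0.0155 mm/MGT

0.0155


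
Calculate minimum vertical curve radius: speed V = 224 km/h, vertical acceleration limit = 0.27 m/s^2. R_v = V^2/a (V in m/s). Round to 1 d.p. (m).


Convert speed: V = 224 / 3.6 = 62.2222 m/s
V^2 = 3871.6049 m^2/s^2
R_v = 3871.6049 / 0.27
R_v = 14339.3 m

14339.3


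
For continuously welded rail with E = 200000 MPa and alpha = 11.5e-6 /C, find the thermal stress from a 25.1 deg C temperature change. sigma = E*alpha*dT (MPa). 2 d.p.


sigma = E * alpha * dT
sigma = 200000 * 11.5e-6 * 25.1
sigma = 2.3 * 25.1
sigma = 57.73 MPa

57.73


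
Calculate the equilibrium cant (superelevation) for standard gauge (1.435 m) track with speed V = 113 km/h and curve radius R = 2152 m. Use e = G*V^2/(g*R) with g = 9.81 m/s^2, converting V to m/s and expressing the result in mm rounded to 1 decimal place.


Convert speed: V = 113 / 3.6 = 31.3889 m/s
Apply formula: e = 1.435 * 31.3889^2 / (9.81 * 2152)
e = 1.435 * 985.2623 / 21111.12
e = 0.066972 m = 67.0 mm

67.0


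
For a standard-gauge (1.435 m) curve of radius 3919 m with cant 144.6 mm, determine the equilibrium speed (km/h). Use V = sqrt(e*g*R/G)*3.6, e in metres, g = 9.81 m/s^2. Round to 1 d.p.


Convert cant: e = 144.6 mm = 0.1446 m
V_ms = sqrt(0.1446 * 9.81 * 3919 / 1.435)
V_ms = sqrt(3874.009334) = 62.2415 m/s
V = 62.2415 * 3.6 = 224.1 km/h

224.1


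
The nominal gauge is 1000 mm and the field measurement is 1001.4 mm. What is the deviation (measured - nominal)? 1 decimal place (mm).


Deviation = measured - nominal
Deviation = 1001.4 - 1000
Deviation = 1.4 mm

1.4


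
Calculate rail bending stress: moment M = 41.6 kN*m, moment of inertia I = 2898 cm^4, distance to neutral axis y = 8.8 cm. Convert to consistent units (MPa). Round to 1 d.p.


Convert units:
M = 41.6 kN*m = 41600000 N*mm
y = 8.8 cm = 88 mm
I = 2898 cm^4 = 28980000 mm^4
sigma = 41600000 * 88 / 28980000
sigma = 126.3 MPa

126.3


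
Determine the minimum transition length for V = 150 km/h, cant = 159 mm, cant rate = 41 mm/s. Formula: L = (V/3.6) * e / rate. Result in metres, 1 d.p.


Convert speed: V = 150 / 3.6 = 41.6667 m/s
L = 41.6667 * 159 / 41
L = 6625.0 / 41
L = 161.6 m

161.6


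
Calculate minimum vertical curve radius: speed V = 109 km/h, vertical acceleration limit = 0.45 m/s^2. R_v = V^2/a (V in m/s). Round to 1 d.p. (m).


Convert speed: V = 109 / 3.6 = 30.2778 m/s
V^2 = 916.7438 m^2/s^2
R_v = 916.7438 / 0.45
R_v = 2037.2 m

2037.2


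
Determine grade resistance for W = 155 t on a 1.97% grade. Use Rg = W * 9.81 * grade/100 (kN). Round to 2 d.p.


Rg = W * 9.81 * grade / 100
Rg = 155 * 9.81 * 1.97 / 100
Rg = 1520.55 * 0.0197
Rg = 29.95 kN

29.95


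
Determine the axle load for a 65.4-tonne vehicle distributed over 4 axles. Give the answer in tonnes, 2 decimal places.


Load per axle = total weight / number of axles
Load = 65.4 / 4
Load = 16.35 tonnes

16.35


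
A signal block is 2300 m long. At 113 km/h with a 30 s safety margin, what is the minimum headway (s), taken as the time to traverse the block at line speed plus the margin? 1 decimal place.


V = 113 / 3.6 = 31.3889 m/s
Block traversal time = 2300 / 31.3889 = 73.2743 s
Headway = 73.2743 + 30
Headway = 103.3 s

103.3


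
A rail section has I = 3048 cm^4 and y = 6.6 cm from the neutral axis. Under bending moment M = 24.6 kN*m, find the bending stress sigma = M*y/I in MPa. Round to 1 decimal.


Convert units:
M = 24.6 kN*m = 24600000 N*mm
y = 6.6 cm = 66 mm
I = 3048 cm^4 = 30480000 mm^4
sigma = 24600000 * 66 / 30480000
sigma = 53.3 MPa

53.3


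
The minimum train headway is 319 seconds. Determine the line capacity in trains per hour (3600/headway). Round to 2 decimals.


Capacity = 3600 / headway
Capacity = 3600 / 319
Capacity = 11.29 trains/hour

11.29


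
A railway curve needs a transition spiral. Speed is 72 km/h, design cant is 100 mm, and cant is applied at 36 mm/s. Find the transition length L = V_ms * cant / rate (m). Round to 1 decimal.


Convert speed: V = 72 / 3.6 = 20.0 m/s
L = 20.0 * 100 / 36
L = 2000.0 / 36
L = 55.6 m

55.6


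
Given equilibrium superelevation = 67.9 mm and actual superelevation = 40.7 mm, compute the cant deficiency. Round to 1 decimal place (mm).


Cant deficiency = equilibrium cant - actual cant
CD = 67.9 - 40.7
CD = 27.2 mm

27.2


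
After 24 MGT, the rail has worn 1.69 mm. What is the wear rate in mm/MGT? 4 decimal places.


Wear rate = total wear / cumulative tonnage
Rate = 1.69 / 24
Rate = 0.0704 mm/MGT

0.0704


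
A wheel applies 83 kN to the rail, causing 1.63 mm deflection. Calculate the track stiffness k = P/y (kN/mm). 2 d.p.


Track stiffness k = P / y
k = 83 / 1.63
k = 50.92 kN/mm

50.92


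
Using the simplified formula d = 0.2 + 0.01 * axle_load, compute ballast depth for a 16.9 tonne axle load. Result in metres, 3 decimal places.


d = 0.2 + 0.01 * 16.9
d = 0.2 + 0.169
d = 0.369 m

0.369


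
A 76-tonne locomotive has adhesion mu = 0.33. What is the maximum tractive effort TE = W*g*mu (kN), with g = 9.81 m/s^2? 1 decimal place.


TE_max = W * g * mu
TE_max = 76 * 9.81 * 0.33
TE_max = 745.56 * 0.33
TE_max = 246.0 kN

246.0


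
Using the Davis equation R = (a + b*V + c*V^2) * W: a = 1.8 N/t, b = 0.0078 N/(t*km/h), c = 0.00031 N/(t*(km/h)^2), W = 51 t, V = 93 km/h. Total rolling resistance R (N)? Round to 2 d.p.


b*V = 0.0078 * 93 = 0.7254
c*V^2 = 0.00031 * 8649 = 2.68119
R_per_t = 1.8 + 0.7254 + 2.68119 = 5.20659 N/t
R_total = 5.20659 * 51 = 265.54 N

265.54


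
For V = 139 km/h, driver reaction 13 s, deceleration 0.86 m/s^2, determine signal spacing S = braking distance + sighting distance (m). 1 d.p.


V = 139 / 3.6 = 38.6111 m/s
Braking distance = 38.6111^2 / (2*0.86) = 866.7546 m
Sighting distance = 38.6111 * 13 = 501.9444 m
S = 866.7546 + 501.9444 = 1368.7 m

1368.7


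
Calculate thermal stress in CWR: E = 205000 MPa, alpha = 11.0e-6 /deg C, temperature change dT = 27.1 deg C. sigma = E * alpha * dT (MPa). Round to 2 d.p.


sigma = E * alpha * dT
sigma = 205000 * 11.0e-6 * 27.1
sigma = 2.255 * 27.1
sigma = 61.11 MPa

61.11


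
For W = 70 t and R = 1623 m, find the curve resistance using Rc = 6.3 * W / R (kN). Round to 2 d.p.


Rc = 6.3 * W / R
Rc = 6.3 * 70 / 1623
Rc = 441.0 / 1623
Rc = 0.27 kN

0.27


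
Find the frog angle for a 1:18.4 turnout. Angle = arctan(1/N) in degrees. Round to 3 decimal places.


1/N = 1/18.4 = 0.054348
angle = arctan(0.054348) = 0.054294 rad
angle = 0.054294 * 180/pi = 3.111 degrees

3.111


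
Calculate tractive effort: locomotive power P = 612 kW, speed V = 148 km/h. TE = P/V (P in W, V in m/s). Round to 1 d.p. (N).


Convert: P = 612 kW = 612000 W
V = 148 / 3.6 = 41.1111 m/s
TE = 612000 / 41.1111
TE = 14886.5 N

14886.5


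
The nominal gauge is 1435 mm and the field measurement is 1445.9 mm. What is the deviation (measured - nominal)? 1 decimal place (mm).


Deviation = measured - nominal
Deviation = 1445.9 - 1435
Deviation = 10.9 mm

10.9


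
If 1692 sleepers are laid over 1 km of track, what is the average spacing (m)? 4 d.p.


Spacing = 1000 m / number of sleepers
Spacing = 1000 / 1692
Spacing = 0.5910 m

0.5910


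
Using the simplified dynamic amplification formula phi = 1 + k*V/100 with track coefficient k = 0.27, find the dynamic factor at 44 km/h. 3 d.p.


phi = 1 + k * V / 100
phi = 1 + 0.27 * 44 / 100
phi = 1 + 0.1188
phi = 1.119

1.119


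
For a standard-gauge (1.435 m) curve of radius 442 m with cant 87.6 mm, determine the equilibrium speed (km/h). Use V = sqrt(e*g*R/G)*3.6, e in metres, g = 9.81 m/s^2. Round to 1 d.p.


Convert cant: e = 87.6 mm = 0.0876 m
V_ms = sqrt(0.0876 * 9.81 * 442 / 1.435)
V_ms = sqrt(264.693625) = 16.2694 m/s
V = 16.2694 * 3.6 = 58.6 km/h

58.6


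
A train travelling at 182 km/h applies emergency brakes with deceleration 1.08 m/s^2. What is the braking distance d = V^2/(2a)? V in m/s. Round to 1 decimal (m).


Convert speed: V = 182 / 3.6 = 50.5556 m/s
V^2 = 2555.8642
d = 2555.8642 / (2 * 1.08)
d = 2555.8642 / 2.16
d = 1183.3 m

1183.3


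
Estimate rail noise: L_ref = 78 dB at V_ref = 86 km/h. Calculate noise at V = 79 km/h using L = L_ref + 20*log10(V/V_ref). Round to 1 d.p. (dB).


V/V_ref = 79 / 86 = 0.918605
log10(0.918605) = -0.036871
20 * -0.036871 = -0.7374
L = 78 + -0.7374 = 77.3 dB

77.3


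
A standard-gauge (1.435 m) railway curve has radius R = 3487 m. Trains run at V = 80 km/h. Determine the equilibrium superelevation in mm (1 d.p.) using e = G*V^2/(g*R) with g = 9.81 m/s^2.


Convert speed: V = 80 / 3.6 = 22.2222 m/s
Apply formula: e = 1.435 * 22.2222^2 / (9.81 * 3487)
e = 1.435 * 493.8272 / 34207.47
e = 0.020716 m = 20.7 mm

20.7


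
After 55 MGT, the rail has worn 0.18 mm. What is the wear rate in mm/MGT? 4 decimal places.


Wear rate = total wear / cumulative tonnage
Rate = 0.18 / 55
Rate = 0.0033 mm/MGT

0.0033


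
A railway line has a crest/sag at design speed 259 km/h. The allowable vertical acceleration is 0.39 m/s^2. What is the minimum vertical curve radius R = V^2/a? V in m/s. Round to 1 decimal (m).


Convert speed: V = 259 / 3.6 = 71.9444 m/s
V^2 = 5176.0031 m^2/s^2
R_v = 5176.0031 / 0.39
R_v = 13271.8 m

13271.8


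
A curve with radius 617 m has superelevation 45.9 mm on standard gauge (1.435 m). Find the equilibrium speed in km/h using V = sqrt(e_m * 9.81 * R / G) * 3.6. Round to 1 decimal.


Convert cant: e = 45.9 mm = 0.0459 m
V_ms = sqrt(0.0459 * 9.81 * 617 / 1.435)
V_ms = sqrt(193.604281) = 13.9142 m/s
V = 13.9142 * 3.6 = 50.1 km/h

50.1


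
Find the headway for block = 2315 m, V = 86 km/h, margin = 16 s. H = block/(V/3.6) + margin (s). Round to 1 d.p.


V = 86 / 3.6 = 23.8889 m/s
Block traversal time = 2315 / 23.8889 = 96.907 s
Headway = 96.907 + 16
Headway = 112.9 s

112.9


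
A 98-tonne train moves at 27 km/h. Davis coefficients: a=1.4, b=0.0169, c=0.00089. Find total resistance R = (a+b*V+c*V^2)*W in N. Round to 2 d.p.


b*V = 0.0169 * 27 = 0.4563
c*V^2 = 0.00089 * 729 = 0.64881
R_per_t = 1.4 + 0.4563 + 0.64881 = 2.50511 N/t
R_total = 2.50511 * 98 = 245.50 N

245.50


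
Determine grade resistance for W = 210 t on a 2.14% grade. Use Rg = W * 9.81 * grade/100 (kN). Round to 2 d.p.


Rg = W * 9.81 * grade / 100
Rg = 210 * 9.81 * 2.14 / 100
Rg = 2060.1 * 0.0214
Rg = 44.09 kN

44.09


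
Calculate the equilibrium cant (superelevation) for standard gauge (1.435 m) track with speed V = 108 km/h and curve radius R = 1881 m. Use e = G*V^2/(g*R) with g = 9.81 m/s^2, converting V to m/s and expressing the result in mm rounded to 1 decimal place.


Convert speed: V = 108 / 3.6 = 30.0 m/s
Apply formula: e = 1.435 * 30.0^2 / (9.81 * 1881)
e = 1.435 * 900.0 / 18452.61
e = 0.06999 m = 70.0 mm

70.0


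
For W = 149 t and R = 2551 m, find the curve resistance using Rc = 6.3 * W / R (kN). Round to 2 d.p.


Rc = 6.3 * W / R
Rc = 6.3 * 149 / 2551
Rc = 938.7 / 2551
Rc = 0.37 kN

0.37


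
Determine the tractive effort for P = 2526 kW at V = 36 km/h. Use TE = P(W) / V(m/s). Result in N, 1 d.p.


Convert: P = 2526 kW = 2526000 W
V = 36 / 3.6 = 10.0 m/s
TE = 2526000 / 10.0
TE = 252600.0 N

252600.0


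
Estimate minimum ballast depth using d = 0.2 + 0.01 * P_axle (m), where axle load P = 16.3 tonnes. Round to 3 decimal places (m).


d = 0.2 + 0.01 * 16.3
d = 0.2 + 0.163
d = 0.363 m

0.363


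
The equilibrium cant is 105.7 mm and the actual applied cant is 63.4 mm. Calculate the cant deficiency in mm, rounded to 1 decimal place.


Cant deficiency = equilibrium cant - actual cant
CD = 105.7 - 63.4
CD = 42.3 mm

42.3


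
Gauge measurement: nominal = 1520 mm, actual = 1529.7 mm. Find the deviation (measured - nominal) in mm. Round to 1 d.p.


Deviation = measured - nominal
Deviation = 1529.7 - 1520
Deviation = 9.7 mm

9.7


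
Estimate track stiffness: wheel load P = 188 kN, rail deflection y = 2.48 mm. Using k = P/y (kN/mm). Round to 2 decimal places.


Track stiffness k = P / y
k = 188 / 2.48
k = 75.81 kN/mm

75.81


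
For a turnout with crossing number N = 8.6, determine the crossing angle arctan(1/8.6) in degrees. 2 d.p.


1/N = 1/8.6 = 0.116279
angle = arctan(0.116279) = 0.115759 rad
angle = 0.115759 * 180/pi = 6.63 degrees

6.63


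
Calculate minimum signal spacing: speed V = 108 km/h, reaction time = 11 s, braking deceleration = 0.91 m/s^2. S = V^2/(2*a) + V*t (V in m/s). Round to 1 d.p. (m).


V = 108 / 3.6 = 30.0 m/s
Braking distance = 30.0^2 / (2*0.91) = 494.5055 m
Sighting distance = 30.0 * 11 = 330.0 m
S = 494.5055 + 330.0 = 824.5 m

824.5


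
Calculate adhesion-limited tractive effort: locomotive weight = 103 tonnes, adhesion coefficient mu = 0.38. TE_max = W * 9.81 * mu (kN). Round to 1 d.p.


TE_max = W * g * mu
TE_max = 103 * 9.81 * 0.38
TE_max = 1010.43 * 0.38
TE_max = 384.0 kN

384.0


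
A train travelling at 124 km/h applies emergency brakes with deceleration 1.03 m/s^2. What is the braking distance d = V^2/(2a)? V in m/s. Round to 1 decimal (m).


Convert speed: V = 124 / 3.6 = 34.4444 m/s
V^2 = 1186.4198
d = 1186.4198 / (2 * 1.03)
d = 1186.4198 / 2.06
d = 575.9 m

575.9


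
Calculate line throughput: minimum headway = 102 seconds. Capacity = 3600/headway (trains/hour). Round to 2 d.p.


Capacity = 3600 / headway
Capacity = 3600 / 102
Capacity = 35.29 trains/hour

35.29


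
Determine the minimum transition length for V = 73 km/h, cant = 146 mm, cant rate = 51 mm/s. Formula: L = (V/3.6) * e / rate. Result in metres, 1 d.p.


Convert speed: V = 73 / 3.6 = 20.2778 m/s
L = 20.2778 * 146 / 51
L = 2960.5556 / 51
L = 58.1 m

58.1


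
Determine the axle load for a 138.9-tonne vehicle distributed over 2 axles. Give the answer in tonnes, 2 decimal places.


Load per axle = total weight / number of axles
Load = 138.9 / 2
Load = 69.45 tonnes

69.45


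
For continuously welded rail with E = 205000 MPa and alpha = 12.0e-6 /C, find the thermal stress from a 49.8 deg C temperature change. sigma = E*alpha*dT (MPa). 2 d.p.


sigma = E * alpha * dT
sigma = 205000 * 12.0e-6 * 49.8
sigma = 2.46 * 49.8
sigma = 122.51 MPa

122.51


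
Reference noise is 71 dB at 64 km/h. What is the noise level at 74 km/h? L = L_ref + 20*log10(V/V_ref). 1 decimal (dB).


V/V_ref = 74 / 64 = 1.15625
log10(1.15625) = 0.063052
20 * 0.063052 = 1.261
L = 71 + 1.261 = 72.3 dB

72.3


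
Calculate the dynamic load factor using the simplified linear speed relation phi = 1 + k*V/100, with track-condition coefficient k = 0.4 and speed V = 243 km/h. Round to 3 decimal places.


phi = 1 + k * V / 100
phi = 1 + 0.4 * 243 / 100
phi = 1 + 0.972
phi = 1.972

1.972


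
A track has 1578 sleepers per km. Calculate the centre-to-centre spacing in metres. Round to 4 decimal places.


Spacing = 1000 m / number of sleepers
Spacing = 1000 / 1578
Spacing = 0.6337 m

0.6337


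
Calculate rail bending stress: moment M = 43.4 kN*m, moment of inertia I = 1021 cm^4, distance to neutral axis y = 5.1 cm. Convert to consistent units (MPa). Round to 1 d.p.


Convert units:
M = 43.4 kN*m = 43400000 N*mm
y = 5.1 cm = 51 mm
I = 1021 cm^4 = 10210000 mm^4
sigma = 43400000 * 51 / 10210000
sigma = 216.8 MPa

216.8


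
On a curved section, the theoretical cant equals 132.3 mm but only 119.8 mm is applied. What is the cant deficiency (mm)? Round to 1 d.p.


Cant deficiency = equilibrium cant - actual cant
CD = 132.3 - 119.8
CD = 12.5 mm

12.5


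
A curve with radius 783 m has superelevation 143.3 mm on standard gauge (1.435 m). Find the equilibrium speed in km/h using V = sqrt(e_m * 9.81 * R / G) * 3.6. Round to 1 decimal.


Convert cant: e = 143.3 mm = 0.1433 m
V_ms = sqrt(0.1433 * 9.81 * 783 / 1.435)
V_ms = sqrt(767.052445) = 27.6957 m/s
V = 27.6957 * 3.6 = 99.7 km/h

99.7


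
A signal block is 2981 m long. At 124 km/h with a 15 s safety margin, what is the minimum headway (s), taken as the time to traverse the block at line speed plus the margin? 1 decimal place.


V = 124 / 3.6 = 34.4444 m/s
Block traversal time = 2981 / 34.4444 = 86.5452 s
Headway = 86.5452 + 15
Headway = 101.5 s

101.5


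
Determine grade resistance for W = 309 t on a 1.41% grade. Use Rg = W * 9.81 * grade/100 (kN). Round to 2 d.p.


Rg = W * 9.81 * grade / 100
Rg = 309 * 9.81 * 1.41 / 100
Rg = 3031.29 * 0.0141
Rg = 42.74 kN

42.74


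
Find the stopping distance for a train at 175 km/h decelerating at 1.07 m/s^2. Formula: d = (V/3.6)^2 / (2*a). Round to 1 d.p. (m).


Convert speed: V = 175 / 3.6 = 48.6111 m/s
V^2 = 2363.0401
d = 2363.0401 / (2 * 1.07)
d = 2363.0401 / 2.14
d = 1104.2 m

1104.2


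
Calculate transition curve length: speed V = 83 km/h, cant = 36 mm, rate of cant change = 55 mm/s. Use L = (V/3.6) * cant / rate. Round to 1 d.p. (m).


Convert speed: V = 83 / 3.6 = 23.0556 m/s
L = 23.0556 * 36 / 55
L = 830.0 / 55
L = 15.1 m

15.1


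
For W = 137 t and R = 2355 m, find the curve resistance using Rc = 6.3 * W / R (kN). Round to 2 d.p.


Rc = 6.3 * W / R
Rc = 6.3 * 137 / 2355
Rc = 863.1 / 2355
Rc = 0.37 kN

0.37


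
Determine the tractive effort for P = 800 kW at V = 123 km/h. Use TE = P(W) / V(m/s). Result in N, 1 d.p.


Convert: P = 800 kW = 800000 W
V = 123 / 3.6 = 34.1667 m/s
TE = 800000 / 34.1667
TE = 23414.6 N

23414.6


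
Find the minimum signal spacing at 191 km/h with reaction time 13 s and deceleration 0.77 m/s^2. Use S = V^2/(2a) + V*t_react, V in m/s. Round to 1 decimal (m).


V = 191 / 3.6 = 53.0556 m/s
Braking distance = 53.0556^2 / (2*0.77) = 1827.8519 m
Sighting distance = 53.0556 * 13 = 689.7222 m
S = 1827.8519 + 689.7222 = 2517.6 m

2517.6


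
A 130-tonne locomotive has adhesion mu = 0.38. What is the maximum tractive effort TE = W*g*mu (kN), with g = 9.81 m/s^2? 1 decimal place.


TE_max = W * g * mu
TE_max = 130 * 9.81 * 0.38
TE_max = 1275.3 * 0.38
TE_max = 484.6 kN

484.6


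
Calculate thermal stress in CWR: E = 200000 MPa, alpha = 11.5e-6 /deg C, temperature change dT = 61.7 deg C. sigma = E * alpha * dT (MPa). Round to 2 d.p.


sigma = E * alpha * dT
sigma = 200000 * 11.5e-6 * 61.7
sigma = 2.3 * 61.7
sigma = 141.91 MPa

141.91


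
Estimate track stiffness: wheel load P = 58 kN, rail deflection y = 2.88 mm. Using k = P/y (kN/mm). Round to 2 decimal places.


Track stiffness k = P / y
k = 58 / 2.88
k = 20.14 kN/mm

20.14


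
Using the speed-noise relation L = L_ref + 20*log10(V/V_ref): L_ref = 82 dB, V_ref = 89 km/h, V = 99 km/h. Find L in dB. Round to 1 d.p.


V/V_ref = 99 / 89 = 1.11236
log10(1.11236) = 0.046245
20 * 0.046245 = 0.9249
L = 82 + 0.9249 = 82.9 dB

82.9


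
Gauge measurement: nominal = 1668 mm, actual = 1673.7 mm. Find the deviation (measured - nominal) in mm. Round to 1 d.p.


Deviation = measured - nominal
Deviation = 1673.7 - 1668
Deviation = 5.7 mm

5.7


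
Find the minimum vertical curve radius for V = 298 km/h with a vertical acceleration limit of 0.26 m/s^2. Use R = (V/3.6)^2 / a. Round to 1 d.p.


Convert speed: V = 298 / 3.6 = 82.7778 m/s
V^2 = 6852.1605 m^2/s^2
R_v = 6852.1605 / 0.26
R_v = 26354.5 m

26354.5


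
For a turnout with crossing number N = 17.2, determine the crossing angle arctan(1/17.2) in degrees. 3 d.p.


1/N = 1/17.2 = 0.05814
angle = arctan(0.05814) = 0.058074 rad
angle = 0.058074 * 180/pi = 3.327 degrees

3.327


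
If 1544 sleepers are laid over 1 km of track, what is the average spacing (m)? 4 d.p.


Spacing = 1000 m / number of sleepers
Spacing = 1000 / 1544
Spacing = 0.6477 m

0.6477


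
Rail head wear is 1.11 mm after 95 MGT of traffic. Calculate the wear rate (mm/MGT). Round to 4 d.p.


Wear rate = total wear / cumulative tonnage
Rate = 1.11 / 95
Rate = 0.0117 mm/MGT

0.0117


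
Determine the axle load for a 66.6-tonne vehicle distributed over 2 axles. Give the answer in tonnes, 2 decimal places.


Load per axle = total weight / number of axles
Load = 66.6 / 2
Load = 33.30 tonnes

33.30


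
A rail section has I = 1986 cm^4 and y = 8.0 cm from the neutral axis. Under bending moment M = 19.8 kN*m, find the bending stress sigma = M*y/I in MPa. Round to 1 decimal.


Convert units:
M = 19.8 kN*m = 19800000 N*mm
y = 8.0 cm = 80 mm
I = 1986 cm^4 = 19860000 mm^4
sigma = 19800000 * 80 / 19860000
sigma = 79.8 MPa

79.8


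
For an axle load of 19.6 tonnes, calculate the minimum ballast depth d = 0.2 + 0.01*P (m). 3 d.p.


d = 0.2 + 0.01 * 19.6
d = 0.2 + 0.196
d = 0.396 m

0.396


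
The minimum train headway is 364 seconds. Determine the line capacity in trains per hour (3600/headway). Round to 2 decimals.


Capacity = 3600 / headway
Capacity = 3600 / 364
Capacity = 9.89 trains/hour

9.89


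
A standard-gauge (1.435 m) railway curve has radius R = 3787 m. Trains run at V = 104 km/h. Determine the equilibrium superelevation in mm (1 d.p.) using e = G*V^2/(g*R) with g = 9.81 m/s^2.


Convert speed: V = 104 / 3.6 = 28.8889 m/s
Apply formula: e = 1.435 * 28.8889^2 / (9.81 * 3787)
e = 1.435 * 834.5679 / 37150.47
e = 0.032237 m = 32.2 mm

32.2


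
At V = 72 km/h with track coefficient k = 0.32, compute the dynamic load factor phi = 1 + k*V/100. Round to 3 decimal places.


phi = 1 + k * V / 100
phi = 1 + 0.32 * 72 / 100
phi = 1 + 0.2304
phi = 1.230

1.230


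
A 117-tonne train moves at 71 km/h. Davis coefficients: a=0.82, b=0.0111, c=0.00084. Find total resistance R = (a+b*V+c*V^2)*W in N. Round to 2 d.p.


b*V = 0.0111 * 71 = 0.7881
c*V^2 = 0.00084 * 5041 = 4.23444
R_per_t = 0.82 + 0.7881 + 4.23444 = 5.84254 N/t
R_total = 5.84254 * 117 = 683.58 N

683.58


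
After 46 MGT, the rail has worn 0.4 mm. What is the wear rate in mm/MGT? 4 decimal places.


Wear rate = total wear / cumulative tonnage
Rate = 0.4 / 46
Rate = 0.0087 mm/MGT

0.0087


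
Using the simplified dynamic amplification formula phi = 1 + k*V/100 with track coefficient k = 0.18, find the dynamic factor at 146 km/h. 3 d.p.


phi = 1 + k * V / 100
phi = 1 + 0.18 * 146 / 100
phi = 1 + 0.2628
phi = 1.263

1.263


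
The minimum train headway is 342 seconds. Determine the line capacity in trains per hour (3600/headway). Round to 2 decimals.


Capacity = 3600 / headway
Capacity = 3600 / 342
Capacity = 10.53 trains/hour

10.53


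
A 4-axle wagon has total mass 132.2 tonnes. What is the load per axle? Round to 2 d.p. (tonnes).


Load per axle = total weight / number of axles
Load = 132.2 / 4
Load = 33.05 tonnes

33.05


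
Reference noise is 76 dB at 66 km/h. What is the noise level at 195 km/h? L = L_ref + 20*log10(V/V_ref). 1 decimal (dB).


V/V_ref = 195 / 66 = 2.954545
log10(2.954545) = 0.470491
20 * 0.470491 = 9.4098
L = 76 + 9.4098 = 85.4 dB

85.4


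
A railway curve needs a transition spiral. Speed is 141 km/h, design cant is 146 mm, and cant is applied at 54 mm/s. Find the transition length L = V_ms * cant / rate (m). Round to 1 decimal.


Convert speed: V = 141 / 3.6 = 39.1667 m/s
L = 39.1667 * 146 / 54
L = 5718.3333 / 54
L = 105.9 m

105.9


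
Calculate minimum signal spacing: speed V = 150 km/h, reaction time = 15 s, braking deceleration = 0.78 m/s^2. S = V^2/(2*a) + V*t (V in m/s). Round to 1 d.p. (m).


V = 150 / 3.6 = 41.6667 m/s
Braking distance = 41.6667^2 / (2*0.78) = 1112.8917 m
Sighting distance = 41.6667 * 15 = 625.0 m
S = 1112.8917 + 625.0 = 1737.9 m

1737.9


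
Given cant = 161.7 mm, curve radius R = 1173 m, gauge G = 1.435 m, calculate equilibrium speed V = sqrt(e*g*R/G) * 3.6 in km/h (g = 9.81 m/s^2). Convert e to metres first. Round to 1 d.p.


Convert cant: e = 161.7 mm = 0.1617 m
V_ms = sqrt(0.1617 * 9.81 * 1173 / 1.435)
V_ms = sqrt(1296.657088) = 36.0091 m/s
V = 36.0091 * 3.6 = 129.6 km/h

129.6


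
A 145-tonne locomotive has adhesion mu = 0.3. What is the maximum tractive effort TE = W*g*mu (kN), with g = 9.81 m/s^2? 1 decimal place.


TE_max = W * g * mu
TE_max = 145 * 9.81 * 0.3
TE_max = 1422.45 * 0.3
TE_max = 426.7 kN

426.7


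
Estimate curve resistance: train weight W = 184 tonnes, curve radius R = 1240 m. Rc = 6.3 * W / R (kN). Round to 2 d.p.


Rc = 6.3 * W / R
Rc = 6.3 * 184 / 1240
Rc = 1159.2 / 1240
Rc = 0.93 kN

0.93
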